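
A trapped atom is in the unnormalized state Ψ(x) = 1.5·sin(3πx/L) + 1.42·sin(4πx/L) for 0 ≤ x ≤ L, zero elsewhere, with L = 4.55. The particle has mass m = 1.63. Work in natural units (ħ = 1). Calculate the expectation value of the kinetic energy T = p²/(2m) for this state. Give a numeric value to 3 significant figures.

T = −(ħ²/2m) d²/dx², so ⟨T⟩ = −(ħ²/2m) ∫ Ψ*·Ψ'' dx / ∫|Ψ|² dx; with m = 1.63.
d²/dx² sin(jπx/L) = −(jπ/L)²·sin(jπx/L); on 0 ≤ x ≤ L, ∫sin²(jπx/L) dx = L/2 and ∫sin(jπx/L)·sin(lπx/L) dx = 0 for j ≠ l, so only diagonal terms survive in ∫|Ψ|² and ∫Ψ·Ψ″; ∫Ψ·Ψ′ dx = [Ψ²/2] between the walls = 0.
State is unnormalized: ∫|Ψ|² dx = 9.7061, and ∫Ψ*·(−ħ²/2m · Ψ'') dx = 17.470, so ⟨T⟩ = 17.470 / 9.7061.
⟨T⟩ = 1.7999.

1.80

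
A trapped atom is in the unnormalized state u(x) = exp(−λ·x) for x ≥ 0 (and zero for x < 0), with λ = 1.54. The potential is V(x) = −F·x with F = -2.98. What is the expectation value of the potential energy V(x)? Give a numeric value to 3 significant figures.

⟨V⟩ = ∫ V(x)·|u|² dx / ∫|u|² dx.
Every integrand reduces to terms xʲ·e^(−2λx) on [0, ∞); use ∫₀^∞ xʲ·e^(−2λx) dx = j!/(2λ)^(j+1).
State is unnormalized: ∫|u|² dx = 0.32468, and ∫u*·V(x)·u dx = 0.31413, so ⟨V⟩ = 0.31413 / 0.32468.
⟨V⟩ = 0.96753.

0.968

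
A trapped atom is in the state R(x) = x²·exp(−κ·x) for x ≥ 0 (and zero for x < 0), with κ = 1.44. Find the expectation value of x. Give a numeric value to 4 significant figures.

1.736

⟨x⟩ = ∫ x·|R|² dx / ∫|R|² dx (integrals over the domain).
Every integrand reduces to terms xʲ·e^(−2κx) on [0, ∞); use ∫₀^∞ xʲ·e^(−2κx) dx = j!/(2κ)^(j+1).
State is unnormalized: ∫|R|² dx = 0.12113, and ∫R*·x·R dx = 0.21029, so ⟨x⟩ = 0.21029 / 0.12113.
⟨x⟩ = 1.7361.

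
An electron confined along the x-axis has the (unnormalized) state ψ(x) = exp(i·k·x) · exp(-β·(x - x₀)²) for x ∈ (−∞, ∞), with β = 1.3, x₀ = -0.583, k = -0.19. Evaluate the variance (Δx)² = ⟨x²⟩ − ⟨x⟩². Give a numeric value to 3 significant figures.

0.192

Compute ⟨x⟩ and ⟨x²⟩ separately, then (Δx)² = ⟨x²⟩ − ⟨x⟩².
Gaussian moments (u = x − x₀): ∫u^(2j)·e^(−2βu²) du = (2j−1)!!/(4β)^j · √(π/(2β)), odd powers integrate to 0; here √(π/(2β)) = 1.0992.
Normalization: ∫|ψ|² dx = 1.0992.
⟨x⟩ = -0.58300 and ⟨x²⟩ = 0.53220.
(Δx)² = 0.53220 − (-0.58300)² = 0.19231.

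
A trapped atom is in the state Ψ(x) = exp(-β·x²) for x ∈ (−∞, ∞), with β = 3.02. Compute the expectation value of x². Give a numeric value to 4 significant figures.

0.08278

⟨x²⟩ = ∫ x²·|Ψ|² dx / ∫|Ψ|² dx (integrals over the domain).
Gaussian moments: ∫x^(2j)·e^(−2βx²) dx = (2j−1)!!/(4β)^j · √(π/(2β)), odd powers integrate to 0; here √(π/(2β)) = 0.72120.
State is unnormalized: ∫|Ψ|² dx = 0.72120, and ∫Ψ*·x²·Ψ dx = 0.059702, so ⟨x²⟩ = 0.059702 / 0.72120.
⟨x²⟩ = 0.082781.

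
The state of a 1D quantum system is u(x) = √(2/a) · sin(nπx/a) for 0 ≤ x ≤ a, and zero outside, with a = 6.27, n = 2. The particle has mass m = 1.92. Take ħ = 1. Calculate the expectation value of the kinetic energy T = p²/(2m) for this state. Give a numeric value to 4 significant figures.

T = −(ħ²/2m) d²/dx², so ⟨T⟩ = −(ħ²/2m) ∫ u*·u'' dx; with m = 1.92.
d/dx sin(nπx/a) = (nπ/a)·cos(nπx/a) and d²/dx² sin(nπx/a) = −(nπ/a)²·sin(nπx/a); on 0 ≤ x ≤ a, ∫sin²(nπx/a) dx = a/2 and ∫sin(nπx/a)·cos(nπx/a) dx = 0.
⟨T⟩ = 0.26151.

0.2615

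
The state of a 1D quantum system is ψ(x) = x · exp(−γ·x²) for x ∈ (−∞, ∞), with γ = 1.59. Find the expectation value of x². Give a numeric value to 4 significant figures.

⟨x²⟩ = ∫ x²·|ψ|² dx / ∫|ψ|² dx (integrals over the domain).
Expand each integrand as polynomial × e^(−2γx²) and use ∫x^(2j)·e^(−2γx²) dx = (2j−1)!!/(4γ)^j · √(π/(2γ)), odd powers → 0; here √(π/(2γ)) = 0.99394.
State is unnormalized: ∫|ψ|² dx = 0.15628, and ∫ψ*·x²·ψ dx = 0.073717, so ⟨x²⟩ = 0.073717 / 0.15628.
⟨x²⟩ = 0.47170.

0.4717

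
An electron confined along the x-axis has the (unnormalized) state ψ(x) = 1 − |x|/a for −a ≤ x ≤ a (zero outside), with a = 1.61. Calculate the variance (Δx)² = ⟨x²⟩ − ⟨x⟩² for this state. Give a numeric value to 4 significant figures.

Compute ⟨x⟩ and ⟨x²⟩ separately, then (Δx)² = ⟨x²⟩ − ⟨x⟩².
ψ is even, so ∫ over [−a, a] = 2∫₀ᵃ with ψ = 1 − x/a there: ∫₀ᵃ (1 − x/a)² dx = a/3, ∫₀ᵃ x²(1 − x/a)² dx = a³/30, ∫₀ᵃ x⁴(1 − x/a)² dx = a⁵/105.
Normalization: ∫|ψ|² dx = 1.0733.
⟨x⟩ = 0.0000 and ⟨x²⟩ = 0.25921.
(Δx)² = 0.25921 − (0.0000)² = 0.25921.

0.2592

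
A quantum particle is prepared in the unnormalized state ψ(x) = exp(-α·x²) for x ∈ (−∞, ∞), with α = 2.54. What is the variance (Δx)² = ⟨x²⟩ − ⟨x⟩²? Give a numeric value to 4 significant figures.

0.09843

Compute ⟨x⟩ and ⟨x²⟩ separately, then (Δx)² = ⟨x²⟩ − ⟨x⟩².
Gaussian moments: ∫x^(2j)·e^(−2αx²) dx = (2j−1)!!/(4α)^j · √(π/(2α)), odd powers integrate to 0; here √(π/(2α)) = 0.78640.
Normalization: ∫|ψ|² dx = 0.78640.
⟨x⟩ = 0.0000 and ⟨x²⟩ = 0.098425.
(Δx)² = 0.098425 − (0.0000)² = 0.098425.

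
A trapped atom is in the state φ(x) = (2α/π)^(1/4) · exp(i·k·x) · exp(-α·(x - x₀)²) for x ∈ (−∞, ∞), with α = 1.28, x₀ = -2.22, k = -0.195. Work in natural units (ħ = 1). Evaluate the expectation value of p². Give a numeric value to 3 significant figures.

1.32

p² φ = −ħ² d²φ/dx²; ⟨p²⟩ = −ħ² ∫ φ*·φ'' dx.
Gaussian moments (u = x − x₀): ∫u^(2j)·e^(−2αu²) du = (2j−1)!!/(4α)^j · √(π/(2α)), odd powers integrate to 0; here √(π/(2α)) = 1.1078. Derivatives: φ′ = (ik − 2αu)·φ, φ″ = ((ik − 2αu)² − 2α)·φ; the odd-in-u pieces drop out.
⟨p²⟩ = 1.3180.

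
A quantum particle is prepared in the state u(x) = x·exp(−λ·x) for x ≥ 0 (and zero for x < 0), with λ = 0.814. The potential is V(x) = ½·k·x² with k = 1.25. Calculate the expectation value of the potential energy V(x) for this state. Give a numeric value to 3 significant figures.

2.83

⟨V⟩ = ∫ V(x)·|u|² dx / ∫|u|² dx.
Every integrand reduces to terms xʲ·e^(−2λx) on [0, ∞); use ∫₀^∞ xʲ·e^(−2λx) dx = j!/(2λ)^(j+1).
State is unnormalized: ∫|u|² dx = 0.46352, and ∫u*·V(x)·u dx = 1.3117, so ⟨V⟩ = 1.3117 / 0.46352.
⟨V⟩ = 2.8298.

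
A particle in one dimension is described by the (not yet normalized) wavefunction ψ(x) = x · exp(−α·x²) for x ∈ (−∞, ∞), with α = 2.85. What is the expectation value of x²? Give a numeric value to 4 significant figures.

0.2632

⟨x²⟩ = ∫ x²·|ψ|² dx / ∫|ψ|² dx (integrals over the domain).
Expand each integrand as polynomial × e^(−2αx²) and use ∫x^(2j)·e^(−2αx²) dx = (2j−1)!!/(4α)^j · √(π/(2α)), odd powers → 0; here √(π/(2α)) = 0.74240.
State is unnormalized: ∫|ψ|² dx = 0.065123, and ∫ψ*·x²·ψ dx = 0.017138, so ⟨x²⟩ = 0.017138 / 0.065123.
⟨x²⟩ = 0.26316.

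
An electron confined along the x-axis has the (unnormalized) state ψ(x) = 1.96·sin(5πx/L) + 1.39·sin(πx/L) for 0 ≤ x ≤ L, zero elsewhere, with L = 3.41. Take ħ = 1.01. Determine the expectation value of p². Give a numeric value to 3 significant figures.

p² ψ = −ħ² d²ψ/dx²; ⟨p²⟩ = −ħ² ∫ ψ*·ψ'' dx / ∫|ψ|² dx.
d²/dx² sin(jπx/L) = −(jπ/L)²·sin(jπx/L); on 0 ≤ x ≤ L, ∫sin²(jπx/L) dx = L/2 and ∫sin(jπx/L)·sin(lπx/L) dx = 0 for j ≠ l, so only diagonal terms survive in ∫|ψ|² and ∫ψ·ψ″; ∫ψ·ψ′ dx = [ψ²/2] between the walls = 0.
State is unnormalized: ∫|ψ|² dx = 9.8442, and ∫ψ*·(−ħ² ψ'') dx = 144.63, so ⟨p²⟩ = 144.63 / 9.8442.
⟨p²⟩ = 14.692.

14.7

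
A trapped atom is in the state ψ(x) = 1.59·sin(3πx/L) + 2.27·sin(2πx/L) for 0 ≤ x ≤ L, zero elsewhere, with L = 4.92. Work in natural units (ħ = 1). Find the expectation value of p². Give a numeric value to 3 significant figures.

p² ψ = −ħ² d²ψ/dx²; ⟨p²⟩ = −ħ² ∫ ψ*·ψ'' dx / ∫|ψ|² dx.
d²/dx² sin(jπx/L) = −(jπ/L)²·sin(jπx/L); on 0 ≤ x ≤ L, ∫sin²(jπx/L) dx = L/2 and ∫sin(jπx/L)·sin(lπx/L) dx = 0 for j ≠ l, so only diagonal terms survive in ∫|ψ|² and ∫ψ·ψ″; ∫ψ·ψ′ dx = [ψ²/2] between the walls = 0.
State is unnormalized: ∫|ψ|² dx = 18.895, and ∫ψ*·(−ħ² ψ'') dx = 43.495, so ⟨p²⟩ = 43.495 / 18.895.
⟨p²⟩ = 2.3019.

2.30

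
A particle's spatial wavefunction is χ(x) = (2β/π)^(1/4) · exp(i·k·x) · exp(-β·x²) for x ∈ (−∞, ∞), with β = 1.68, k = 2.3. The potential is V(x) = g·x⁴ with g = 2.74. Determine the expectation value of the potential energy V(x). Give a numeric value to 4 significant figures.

0.1820

⟨V⟩ = ∫ V(x)·|χ|² dx.
Gaussian moments: ∫x^(2j)·e^(−2βx²) dx = (2j−1)!!/(4β)^j · √(π/(2β)), odd powers integrate to 0; here √(π/(2β)) = 0.96695.
⟨V⟩ = 0.18203.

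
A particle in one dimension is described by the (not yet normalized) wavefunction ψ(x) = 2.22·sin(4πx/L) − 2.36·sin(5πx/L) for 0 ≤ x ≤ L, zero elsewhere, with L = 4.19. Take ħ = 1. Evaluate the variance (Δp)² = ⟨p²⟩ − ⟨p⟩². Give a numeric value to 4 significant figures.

Compute ⟨p⟩ and ⟨p²⟩ separately; (Δp)² = ⟨p²⟩ − ⟨p⟩².
d²/dx² sin(jπx/L) = −(jπ/L)²·sin(jπx/L); on 0 ≤ x ≤ L, ∫sin²(jπx/L) dx = L/2 and ∫sin(jπx/L)·sin(lπx/L) dx = 0 for j ≠ l, so only diagonal terms survive in ∫|ψ|² and ∫ψ·ψ″; ∫ψ·ψ′ dx = [ψ²/2] between the walls = 0.
Normalization: ∫|ψ|² dx = 21.993.
⟨p⟩ = 0.0000 and ⟨p²⟩ = 11.679.
(Δp)² = 11.679 − (0.0000)² = 11.679.

11.68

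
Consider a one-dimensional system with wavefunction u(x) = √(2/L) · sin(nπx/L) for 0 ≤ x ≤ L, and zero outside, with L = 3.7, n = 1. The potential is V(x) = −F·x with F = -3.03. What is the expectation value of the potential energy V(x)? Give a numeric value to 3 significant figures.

⟨V⟩ = ∫ V(x)·|u|² dx.
With sin²θ = (1 − cos2θ)/2 on 0 ≤ x ≤ L: ∫sin²(nπx/L) dx = L/2, ∫x·sin²(nπx/L) dx = L²/4, ∫x²·sin²(nπx/L) dx = L³·(1/6 − 1/(4n²π²)); higher powers xᵏ the same way, integrating xᵏ·cos(2nπx/L) by parts.
⟨V⟩ = 5.6055.

5.61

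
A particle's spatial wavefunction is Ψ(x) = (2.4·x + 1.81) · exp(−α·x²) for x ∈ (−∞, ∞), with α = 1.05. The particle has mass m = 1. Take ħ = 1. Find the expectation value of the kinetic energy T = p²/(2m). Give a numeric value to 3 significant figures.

0.835

T = −(ħ²/2m) d²/dx², so ⟨T⟩ = −(ħ²/2m) ∫ Ψ*·Ψ'' dx / ∫|Ψ|² dx; with m = 1.
Expand each integrand as polynomial × e^(−2αx²) and use ∫x^(2j)·e^(−2αx²) dx = (2j−1)!!/(4α)^j · √(π/(2α)), odd powers → 0; here √(π/(2α)) = 1.2231. Differentiate with the product rule, d/dx e^(−αx²) = −2αx·e^(−αx²).
State is unnormalized: ∫|Ψ|² dx = 5.6844, and ∫Ψ*·(−ħ²/2m · Ψ'') dx = 4.7456, so ⟨T⟩ = 4.7456 / 5.6844.
⟨T⟩ = 0.83484.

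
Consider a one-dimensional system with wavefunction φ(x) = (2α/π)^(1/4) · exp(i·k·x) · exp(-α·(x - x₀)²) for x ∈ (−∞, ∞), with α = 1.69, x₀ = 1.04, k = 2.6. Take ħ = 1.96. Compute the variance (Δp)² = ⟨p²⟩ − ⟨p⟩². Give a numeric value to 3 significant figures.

Compute ⟨p⟩ and ⟨p²⟩ separately; (Δp)² = ⟨p²⟩ − ⟨p⟩².
Gaussian moments (u = x − x₀): ∫u^(2j)·e^(−2αu²) du = (2j−1)!!/(4α)^j · √(π/(2α)), odd powers integrate to 0; here √(π/(2α)) = 0.96409. Derivatives: φ′ = (ik − 2αu)·φ, φ″ = ((ik − 2αu)² − 2α)·φ; the odd-in-u pieces drop out.
⟨p⟩ = 5.0960 and ⟨p²⟩ = 32.462.
(Δp)² = 32.462 − (5.0960)² = 6.4923.

6.49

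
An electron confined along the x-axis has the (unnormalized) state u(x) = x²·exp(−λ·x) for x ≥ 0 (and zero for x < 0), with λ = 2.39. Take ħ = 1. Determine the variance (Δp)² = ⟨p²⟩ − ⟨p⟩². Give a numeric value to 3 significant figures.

Compute ⟨p⟩ and ⟨p²⟩ separately; (Δp)² = ⟨p²⟩ − ⟨p⟩².
Differentiate x²·exp(−λ·x) with the product rule; every integrand then reduces to terms xʲ·e^(−2λx) on [0, ∞), with ∫₀^∞ xʲ·e^(−2λx) dx = j!/(2λ)^(j+1).
Normalization: ∫|u|² dx = 0.0096177.
⟨p⟩ = 0.0000 and ⟨p²⟩ = 1.9040.
(Δp)² = 1.9040 − (0.0000)² = 1.9040.

1.90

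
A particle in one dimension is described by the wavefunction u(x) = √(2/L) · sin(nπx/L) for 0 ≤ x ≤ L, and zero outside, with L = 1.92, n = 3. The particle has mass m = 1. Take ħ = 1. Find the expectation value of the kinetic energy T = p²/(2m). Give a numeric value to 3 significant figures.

T = −(ħ²/2m) d²/dx², so ⟨T⟩ = −(ħ²/2m) ∫ u*·u'' dx; with m = 1.
d/dx sin(nπx/L) = (nπ/L)·cos(nπx/L) and d²/dx² sin(nπx/L) = −(nπ/L)²·sin(nπx/L); on 0 ≤ x ≤ L, ∫sin²(nπx/L) dx = L/2 and ∫sin(nπx/L)·cos(nπx/L) dx = 0.
⟨T⟩ = 12.048.

12.0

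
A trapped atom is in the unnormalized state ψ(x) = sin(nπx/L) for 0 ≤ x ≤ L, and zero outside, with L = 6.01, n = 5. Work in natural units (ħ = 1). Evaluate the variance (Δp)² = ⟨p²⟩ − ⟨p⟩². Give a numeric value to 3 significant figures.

6.83

Compute ⟨p⟩ and ⟨p²⟩ separately; (Δp)² = ⟨p²⟩ − ⟨p⟩².
d/dx sin(nπx/L) = (nπ/L)·cos(nπx/L) and d²/dx² sin(nπx/L) = −(nπ/L)²·sin(nπx/L); on 0 ≤ x ≤ L, ∫sin²(nπx/L) dx = L/2 and ∫sin(nπx/L)·cos(nπx/L) dx = 0.
Normalization: ∫|ψ|² dx = 3.0050.
⟨p⟩ = 0.0000 and ⟨p²⟩ = 6.8311.
(Δp)² = 6.8311 − (0.0000)² = 6.8311.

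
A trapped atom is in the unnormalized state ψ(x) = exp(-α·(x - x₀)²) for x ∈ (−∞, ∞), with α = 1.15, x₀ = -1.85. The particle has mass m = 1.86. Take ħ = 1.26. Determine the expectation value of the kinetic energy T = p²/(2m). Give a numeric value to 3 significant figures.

0.491

T = −(ħ²/2m) d²/dx², so ⟨T⟩ = −(ħ²/2m) ∫ ψ*·ψ'' dx / ∫|ψ|² dx; with m = 1.86.
Gaussian moments (u = x − x₀): ∫u^(2j)·e^(−2αu²) du = (2j−1)!!/(4α)^j · √(π/(2α)), odd powers integrate to 0; here √(π/(2α)) = 1.1687. Derivatives: d/dx e^(−αu²) = −2αu·e^(−αu²), d²/dx² e^(−αu²) = (4α²u² − 2α)·e^(−αu²).
State is unnormalized: ∫|ψ|² dx = 1.1687, and ∫ψ*·(−ħ²/2m · ψ'') dx = 0.57360, so ⟨T⟩ = 0.57360 / 1.1687.
⟨T⟩ = 0.49079.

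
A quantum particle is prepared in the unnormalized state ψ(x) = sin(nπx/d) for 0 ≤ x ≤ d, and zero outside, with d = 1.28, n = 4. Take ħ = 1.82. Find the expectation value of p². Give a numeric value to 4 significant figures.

p² ψ = −ħ² d²ψ/dx²; ⟨p²⟩ = −ħ² ∫ ψ*·ψ'' dx / ∫|ψ|² dx.
d/dx sin(nπx/d) = (nπ/d)·cos(nπx/d) and d²/dx² sin(nπx/d) = −(nπ/d)²·sin(nπx/d); on 0 ≤ x ≤ d, ∫sin²(nπx/d) dx = d/2 and ∫sin(nπx/d)·cos(nπx/d) dx = 0.
State is unnormalized: ∫|ψ|² dx = 0.64000, and ∫ψ*·(−ħ² ψ'') dx = 204.33, so ⟨p²⟩ = 204.33 / 0.64000.
⟨p²⟩ = 319.26.

319.3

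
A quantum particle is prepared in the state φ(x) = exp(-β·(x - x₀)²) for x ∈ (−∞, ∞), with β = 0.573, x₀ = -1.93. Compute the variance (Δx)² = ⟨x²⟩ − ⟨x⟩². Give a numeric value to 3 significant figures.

0.436

Compute ⟨x⟩ and ⟨x²⟩ separately, then (Δx)² = ⟨x²⟩ − ⟨x⟩².
Gaussian moments (u = x − x₀): ∫u^(2j)·e^(−2βu²) du = (2j−1)!!/(4β)^j · √(π/(2β)), odd powers integrate to 0; here √(π/(2β)) = 1.6557.
Normalization: ∫|φ|² dx = 1.6557.
⟨x⟩ = -1.9300 and ⟨x²⟩ = 4.1612.
(Δx)² = 4.1612 − (-1.9300)² = 0.43630.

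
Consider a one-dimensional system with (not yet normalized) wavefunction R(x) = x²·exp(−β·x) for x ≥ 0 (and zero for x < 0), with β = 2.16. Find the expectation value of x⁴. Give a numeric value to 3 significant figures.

⟨x⁴⟩ = ∫ x⁴·|R|² dx / ∫|R|² dx (integrals over the domain).
Every integrand reduces to terms xʲ·e^(−2βx) on [0, ∞); use ∫₀^∞ xʲ·e^(−2βx) dx = j!/(2β)^(j+1).
State is unnormalized: ∫|R|² dx = 0.015951, and ∫R*·x⁴·R dx = 0.076943, so ⟨x⁴⟩ = 0.076943 / 0.015951.
⟨x⁴⟩ = 4.8236.

4.82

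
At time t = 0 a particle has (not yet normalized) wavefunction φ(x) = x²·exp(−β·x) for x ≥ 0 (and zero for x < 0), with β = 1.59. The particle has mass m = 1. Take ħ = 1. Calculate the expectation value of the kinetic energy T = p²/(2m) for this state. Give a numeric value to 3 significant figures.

0.421

T = −(ħ²/2m) d²/dx², so ⟨T⟩ = −(ħ²/2m) ∫ φ*·φ'' dx / ∫|φ|² dx; with m = 1.
Differentiate x²·exp(−β·x) with the product rule; every integrand then reduces to terms xʲ·e^(−2βx) on [0, ∞), with ∫₀^∞ xʲ·e^(−2βx) dx = j!/(2β)^(j+1).
State is unnormalized: ∫|φ|² dx = 0.073803, and ∫φ*·(−ħ²/2m · φ'') dx = 0.031097, so ⟨T⟩ = 0.031097 / 0.073803.
⟨T⟩ = 0.42135.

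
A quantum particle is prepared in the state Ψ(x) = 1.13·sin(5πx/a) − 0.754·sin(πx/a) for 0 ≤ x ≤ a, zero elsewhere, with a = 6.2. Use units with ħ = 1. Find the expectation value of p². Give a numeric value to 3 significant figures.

p² Ψ = −ħ² d²Ψ/dx²; ⟨p²⟩ = −ħ² ∫ Ψ*·Ψ'' dx / ∫|Ψ|² dx.
d²/dx² sin(jπx/a) = −(jπ/a)²·sin(jπx/a); on 0 ≤ x ≤ a, ∫sin²(jπx/a) dx = a/2 and ∫sin(jπx/a)·sin(lπx/a) dx = 0 for j ≠ l, so only diagonal terms survive in ∫|Ψ|² and ∫Ψ·Ψ″; ∫Ψ·Ψ′ dx = [Ψ²/2] between the walls = 0.
State is unnormalized: ∫|Ψ|² dx = 5.7208, and ∫Ψ*·(−ħ² Ψ'') dx = 25.861, so ⟨p²⟩ = 25.861 / 5.7208.
⟨p²⟩ = 4.5205.

4.52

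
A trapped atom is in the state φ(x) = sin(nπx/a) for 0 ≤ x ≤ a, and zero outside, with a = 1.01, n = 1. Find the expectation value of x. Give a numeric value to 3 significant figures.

⟨x⟩ = ∫ x·|φ|² dx / ∫|φ|² dx (integrals over the domain).
With sin²θ = (1 − cos2θ)/2 on 0 ≤ x ≤ a: ∫sin²(nπx/a) dx = a/2, ∫x·sin²(nπx/a) dx = a²/4, ∫x²·sin²(nπx/a) dx = a³·(1/6 − 1/(4n²π²)); higher powers xᵏ the same way, integrating xᵏ·cos(2nπx/a) by parts.
State is unnormalized: ∫|φ|² dx = 0.50500, and ∫φ*·x·φ dx = 0.25503, so ⟨x⟩ = 0.25503 / 0.50500.
⟨x⟩ = 0.50500.

0.505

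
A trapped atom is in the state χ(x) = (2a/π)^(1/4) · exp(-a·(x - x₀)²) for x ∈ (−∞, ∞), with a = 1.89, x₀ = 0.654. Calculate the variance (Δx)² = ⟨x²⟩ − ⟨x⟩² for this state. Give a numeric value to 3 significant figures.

Compute ⟨x⟩ and ⟨x²⟩ separately, then (Δx)² = ⟨x²⟩ − ⟨x⟩².
Gaussian moments (u = x − x₀): ∫u^(2j)·e^(−2au²) du = (2j−1)!!/(4a)^j · √(π/(2a)), odd powers integrate to 0; here √(π/(2a)) = 0.91165.
⟨x⟩ = 0.65400 and ⟨x²⟩ = 0.55999.
(Δx)² = 0.55999 − (0.65400)² = 0.13228.

0.132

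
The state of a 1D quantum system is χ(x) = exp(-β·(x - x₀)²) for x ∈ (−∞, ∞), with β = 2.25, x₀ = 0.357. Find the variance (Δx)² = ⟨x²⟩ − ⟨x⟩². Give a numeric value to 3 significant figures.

Compute ⟨x⟩ and ⟨x²⟩ separately, then (Δx)² = ⟨x²⟩ − ⟨x⟩².
Gaussian moments (u = x − x₀): ∫u^(2j)·e^(−2βu²) du = (2j−1)!!/(4β)^j · √(π/(2β)), odd powers integrate to 0; here √(π/(2β)) = 0.83554.
Normalization: ∫|χ|² dx = 0.83554.
⟨x⟩ = 0.35700 and ⟨x²⟩ = 0.23856.
(Δx)² = 0.23856 − (0.35700)² = 0.11111.

0.111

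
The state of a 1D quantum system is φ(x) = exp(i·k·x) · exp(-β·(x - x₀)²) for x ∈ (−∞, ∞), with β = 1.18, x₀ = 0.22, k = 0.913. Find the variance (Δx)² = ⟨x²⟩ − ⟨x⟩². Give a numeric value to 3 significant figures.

0.212

Compute ⟨x⟩ and ⟨x²⟩ separately, then (Δx)² = ⟨x²⟩ − ⟨x⟩².
Gaussian moments (u = x − x₀): ∫u^(2j)·e^(−2βu²) du = (2j−1)!!/(4β)^j · √(π/(2β)), odd powers integrate to 0; here √(π/(2β)) = 1.1538.
Normalization: ∫|φ|² dx = 1.1538.
⟨x⟩ = 0.22000 and ⟨x²⟩ = 0.26026.
(Δx)² = 0.26026 − (0.22000)² = 0.21186.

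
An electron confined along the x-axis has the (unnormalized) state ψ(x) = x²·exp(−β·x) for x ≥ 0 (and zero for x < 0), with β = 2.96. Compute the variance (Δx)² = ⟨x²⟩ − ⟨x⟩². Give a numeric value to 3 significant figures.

Compute ⟨x⟩ and ⟨x²⟩ separately, then (Δx)² = ⟨x²⟩ − ⟨x⟩².
Every integrand reduces to terms xʲ·e^(−2βx) on [0, ∞); use ∫₀^∞ xʲ·e^(−2βx) dx = j!/(2β)^(j+1).
Normalization: ∫|ψ|² dx = 0.0033007.
⟨x⟩ = 0.84459 and ⟨x²⟩ = 0.85601.
(Δx)² = 0.85601 − (0.84459)² = 0.14267.

0.143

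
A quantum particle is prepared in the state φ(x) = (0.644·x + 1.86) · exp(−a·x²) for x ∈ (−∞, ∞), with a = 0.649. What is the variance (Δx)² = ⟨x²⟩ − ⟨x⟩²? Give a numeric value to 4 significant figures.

Compute ⟨x⟩ and ⟨x²⟩ separately, then (Δx)² = ⟨x²⟩ − ⟨x⟩².
Expand each integrand as polynomial × e^(−2ax²) and use ∫x^(2j)·e^(−2ax²) dx = (2j−1)!!/(4a)^j · √(π/(2a)), odd powers → 0; here √(π/(2a)) = 1.5557.
Normalization: ∫|φ|² dx = 5.6308.
⟨x⟩ = 0.25497 and ⟨x²⟩ = 0.41921.
(Δx)² = 0.41921 − (0.25497)² = 0.35420.

0.3542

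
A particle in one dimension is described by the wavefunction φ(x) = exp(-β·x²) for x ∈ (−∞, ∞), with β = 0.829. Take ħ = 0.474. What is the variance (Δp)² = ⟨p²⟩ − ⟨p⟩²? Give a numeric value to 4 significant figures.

Compute ⟨p⟩ and ⟨p²⟩ separately; (Δp)² = ⟨p²⟩ − ⟨p⟩².
Gaussian moments: ∫x^(2j)·e^(−2βx²) dx = (2j−1)!!/(4β)^j · √(π/(2β)), odd powers integrate to 0; here √(π/(2β)) = 1.3765. Derivatives: d/dx e^(−βx²) = −2βx·e^(−βx²), d²/dx² e^(−βx²) = (4β²x² − 2β)·e^(−βx²).
Normalization: ∫|φ|² dx = 1.3765.
⟨p⟩ = 0.0000 and ⟨p²⟩ = 0.18626.
(Δp)² = 0.18626 − (0.0000)² = 0.18626.

0.1863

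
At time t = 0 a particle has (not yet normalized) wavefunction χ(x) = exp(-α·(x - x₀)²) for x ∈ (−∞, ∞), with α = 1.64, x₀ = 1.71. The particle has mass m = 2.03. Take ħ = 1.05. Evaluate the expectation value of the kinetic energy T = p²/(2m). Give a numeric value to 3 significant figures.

0.445

T = −(ħ²/2m) d²/dx², so ⟨T⟩ = −(ħ²/2m) ∫ χ*·χ'' dx / ∫|χ|² dx; with m = 2.03.
Gaussian moments (u = x − x₀): ∫u^(2j)·e^(−2αu²) du = (2j−1)!!/(4α)^j · √(π/(2α)), odd powers integrate to 0; here √(π/(2α)) = 0.97867. Derivatives: d/dx e^(−αu²) = −2αu·e^(−αu²), d²/dx² e^(−αu²) = (4α²u² − 2α)·e^(−αu²).
State is unnormalized: ∫|χ|² dx = 0.97867, and ∫χ*·(−ħ²/2m · χ'') dx = 0.43585, so ⟨T⟩ = 0.43585 / 0.97867.
⟨T⟩ = 0.44534.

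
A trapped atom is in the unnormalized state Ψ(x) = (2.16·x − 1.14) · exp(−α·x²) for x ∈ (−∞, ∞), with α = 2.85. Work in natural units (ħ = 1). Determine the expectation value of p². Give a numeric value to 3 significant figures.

p² Ψ = −ħ² d²Ψ/dx²; ⟨p²⟩ = −ħ² ∫ Ψ*·Ψ'' dx / ∫|Ψ|² dx.
Expand each integrand as polynomial × e^(−2αx²) and use ∫x^(2j)·e^(−2αx²) dx = (2j−1)!!/(4α)^j · √(π/(2α)), odd powers → 0; here √(π/(2α)) = 0.74240. Differentiate with the product rule, d/dx e^(−αx²) = −2αx·e^(−αx²).
State is unnormalized: ∫|Ψ|² dx = 1.2687, and ∫Ψ*·(−ħ² Ψ'') dx = 5.3475, so ⟨p²⟩ = 5.3475 / 1.2687.
⟨p²⟩ = 4.2151.

4.22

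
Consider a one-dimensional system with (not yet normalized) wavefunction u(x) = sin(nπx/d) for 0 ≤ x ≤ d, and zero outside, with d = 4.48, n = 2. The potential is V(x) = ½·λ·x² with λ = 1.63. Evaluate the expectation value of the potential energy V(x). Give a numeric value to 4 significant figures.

⟨V⟩ = ∫ V(x)·|u|² dx / ∫|u|² dx.
With sin²θ = (1 − cos2θ)/2 on 0 ≤ x ≤ d: ∫sin²(nπx/d) dx = d/2, ∫x·sin²(nπx/d) dx = d²/4, ∫x²·sin²(nπx/d) dx = d³·(1/6 − 1/(4n²π²)); higher powers xᵏ the same way, integrating xᵏ·cos(2nπx/d) by parts.
State is unnormalized: ∫|u|² dx = 2.2400, and ∫u*·V(x)·u dx = 11.749, so ⟨V⟩ = 11.749 / 2.2400.
⟨V⟩ = 5.2453.

5.245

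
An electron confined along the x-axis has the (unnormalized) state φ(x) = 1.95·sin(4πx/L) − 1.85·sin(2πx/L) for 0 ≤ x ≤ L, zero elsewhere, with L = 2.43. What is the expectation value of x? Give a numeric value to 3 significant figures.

⟨x⟩ = ∫ x·|φ|² dx / ∫|φ|² dx (integrals over the domain).
On 0 ≤ x ≤ L (j ≠ l): ∫sin²(jπx/L) dx = L/2, ∫sin(jπx/L)·sin(lπx/L) dx = 0; diagonal moments ∫x·sin²(jπx/L) dx = L²/4, ∫x²·sin²(jπx/L) dx = L³·(1/6 − 1/(4j²π²)); cross terms ∫x·sin(jπx/L)·sin(lπx/L) dx = 0 for j + l even and −4jlL²/(π²(j² − l²)²) for j + l odd, ∫x²·sin(jπx/L)·sin(lπx/L) dx = (−1)^(j+l)·4jlL³/(π²(j² − l²)²); higher powers the same way via product-to-sum and parts.
State is unnormalized: ∫|φ|² dx = 8.7784, and ∫φ*·x·φ dx = 10.666, so ⟨x⟩ = 10.666 / 8.7784.
⟨x⟩ = 1.2150.

1.22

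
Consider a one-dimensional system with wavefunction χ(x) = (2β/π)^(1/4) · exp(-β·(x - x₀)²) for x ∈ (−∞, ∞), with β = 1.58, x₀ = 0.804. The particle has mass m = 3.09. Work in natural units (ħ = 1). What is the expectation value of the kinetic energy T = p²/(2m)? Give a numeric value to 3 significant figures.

0.256

T = −(ħ²/2m) d²/dx², so ⟨T⟩ = −(ħ²/2m) ∫ χ*·χ'' dx; with m = 3.09.
Gaussian moments (u = x − x₀): ∫u^(2j)·e^(−2βu²) du = (2j−1)!!/(4β)^j · √(π/(2β)), odd powers integrate to 0; here √(π/(2β)) = 0.99708. Derivatives: d/dx e^(−βu²) = −2βu·e^(−βu²), d²/dx² e^(−βu²) = (4β²u² − 2β)·e^(−βu²).
⟨T⟩ = 0.25566.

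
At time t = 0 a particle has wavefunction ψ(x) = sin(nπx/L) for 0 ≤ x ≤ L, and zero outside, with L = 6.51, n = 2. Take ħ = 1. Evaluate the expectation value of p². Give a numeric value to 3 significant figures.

0.932

p² ψ = −ħ² d²ψ/dx²; ⟨p²⟩ = −ħ² ∫ ψ*·ψ'' dx / ∫|ψ|² dx.
d/dx sin(nπx/L) = (nπ/L)·cos(nπx/L) and d²/dx² sin(nπx/L) = −(nπ/L)²·sin(nπx/L); on 0 ≤ x ≤ L, ∫sin²(nπx/L) dx = L/2 and ∫sin(nπx/L)·cos(nπx/L) dx = 0.
State is unnormalized: ∫|ψ|² dx = 3.2550, and ∫ψ*·(−ħ² ψ'') dx = 3.0321, so ⟨p²⟩ = 3.0321 / 3.2550.
⟨p²⟩ = 0.93153.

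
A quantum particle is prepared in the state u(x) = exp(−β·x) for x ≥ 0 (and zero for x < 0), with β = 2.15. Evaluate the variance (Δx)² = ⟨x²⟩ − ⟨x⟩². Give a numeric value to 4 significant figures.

Compute ⟨x⟩ and ⟨x²⟩ separately, then (Δx)² = ⟨x²⟩ − ⟨x⟩².
Every integrand reduces to terms xʲ·e^(−2βx) on [0, ∞); use ∫₀^∞ xʲ·e^(−2βx) dx = j!/(2β)^(j+1).
Normalization: ∫|u|² dx = 0.23256.
⟨x⟩ = 0.23256 and ⟨x²⟩ = 0.10817.
(Δx)² = 0.10817 − (0.23256)² = 0.054083.

0.05408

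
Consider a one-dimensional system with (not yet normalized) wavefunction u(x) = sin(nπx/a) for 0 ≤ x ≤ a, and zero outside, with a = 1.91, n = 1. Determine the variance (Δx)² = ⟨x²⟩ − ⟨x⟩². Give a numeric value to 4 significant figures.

0.1192

Compute ⟨x⟩ and ⟨x²⟩ separately, then (Δx)² = ⟨x²⟩ − ⟨x⟩².
With sin²θ = (1 − cos2θ)/2 on 0 ≤ x ≤ a: ∫sin²(nπx/a) dx = a/2, ∫x·sin²(nπx/a) dx = a²/4, ∫x²·sin²(nπx/a) dx = a³·(1/6 − 1/(4n²π²)); higher powers xᵏ the same way, integrating xᵏ·cos(2nπx/a) by parts.
Normalization: ∫|u|² dx = 0.95500.
⟨x⟩ = 0.95500 and ⟨x²⟩ = 1.0312.
(Δx)² = 1.0312 − (0.95500)² = 0.11919.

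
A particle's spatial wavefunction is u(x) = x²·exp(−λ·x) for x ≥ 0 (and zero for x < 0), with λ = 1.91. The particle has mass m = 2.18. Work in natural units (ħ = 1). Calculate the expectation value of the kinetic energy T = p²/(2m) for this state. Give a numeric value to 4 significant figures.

T = −(ħ²/2m) d²/dx², so ⟨T⟩ = −(ħ²/2m) ∫ u*·u'' dx / ∫|u|² dx; with m = 2.18.
Differentiate x²·exp(−λ·x) with the product rule; every integrand then reduces to terms xʲ·e^(−2λx) on [0, ∞), with ∫₀^∞ xʲ·e^(−2λx) dx = j!/(2λ)^(j+1).
State is unnormalized: ∫|u|² dx = 0.029505, and ∫u*·(−ħ²/2m · u'') dx = 0.0082291, so ⟨T⟩ = 0.0082291 / 0.029505.
⟨T⟩ = 0.27891.

0.2789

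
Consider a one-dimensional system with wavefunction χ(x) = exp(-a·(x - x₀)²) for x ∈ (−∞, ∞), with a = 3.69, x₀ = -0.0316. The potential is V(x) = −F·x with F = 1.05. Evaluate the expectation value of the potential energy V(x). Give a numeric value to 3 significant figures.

0.0332

⟨V⟩ = ∫ V(x)·|χ|² dx / ∫|χ|² dx.
Gaussian moments (u = x − x₀): ∫u^(2j)·e^(−2au²) du = (2j−1)!!/(4a)^j · √(π/(2a)), odd powers integrate to 0; here √(π/(2a)) = 0.65245.
State is unnormalized: ∫|χ|² dx = 0.65245, and ∫χ*·V(x)·χ dx = 0.021648, so ⟨V⟩ = 0.021648 / 0.65245.
⟨V⟩ = 0.033180.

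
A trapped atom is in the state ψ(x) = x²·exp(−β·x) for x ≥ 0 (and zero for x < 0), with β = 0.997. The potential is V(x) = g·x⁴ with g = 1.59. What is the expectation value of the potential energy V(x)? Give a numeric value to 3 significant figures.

⟨V⟩ = ∫ V(x)·|ψ|² dx / ∫|ψ|² dx.
Every integrand reduces to terms xʲ·e^(−2βx) on [0, ∞); use ∫₀^∞ xʲ·e^(−2βx) dx = j!/(2β)^(j+1).
State is unnormalized: ∫|ψ|² dx = 0.76135, and ∫ψ*·V(x)·ψ dx = 128.64, so ⟨V⟩ = 128.64 / 0.76135.
⟨V⟩ = 168.97.

169.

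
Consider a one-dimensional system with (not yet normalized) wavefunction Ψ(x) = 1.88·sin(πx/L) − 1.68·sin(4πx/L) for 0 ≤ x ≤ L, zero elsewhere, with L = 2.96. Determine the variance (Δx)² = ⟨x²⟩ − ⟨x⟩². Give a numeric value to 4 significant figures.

Compute ⟨x⟩ and ⟨x²⟩ separately, then (Δx)² = ⟨x²⟩ − ⟨x⟩².
On 0 ≤ x ≤ L (j ≠ l): ∫sin²(jπx/L) dx = L/2, ∫sin(jπx/L)·sin(lπx/L) dx = 0; diagonal moments ∫x·sin²(jπx/L) dx = L²/4, ∫x²·sin²(jπx/L) dx = L³·(1/6 − 1/(4j²π²)); cross terms ∫x·sin(jπx/L)·sin(lπx/L) dx = 0 for j + l even and −4jlL²/(π²(j² − l²)²) for j + l odd, ∫x²·sin(jπx/L)·sin(lπx/L) dx = (−1)^(j+l)·4jlL³/(π²(j² − l²)²); higher powers the same way via product-to-sum and parts.
Normalization: ∫|Ψ|² dx = 9.4081.
⟨x⟩ = 1.5224 and ⟨x²⟩ = 2.7869.
(Δx)² = 2.7869 − (1.5224)² = 0.46923.

0.4692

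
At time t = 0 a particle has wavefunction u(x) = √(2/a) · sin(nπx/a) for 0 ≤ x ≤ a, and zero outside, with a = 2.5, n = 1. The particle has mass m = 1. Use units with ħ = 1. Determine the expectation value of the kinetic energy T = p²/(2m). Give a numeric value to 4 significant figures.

T = −(ħ²/2m) d²/dx², so ⟨T⟩ = −(ħ²/2m) ∫ u*·u'' dx; with m = 1.
d/dx sin(nπx/a) = (nπ/a)·cos(nπx/a) and d²/dx² sin(nπx/a) = −(nπ/a)²·sin(nπx/a); on 0 ≤ x ≤ a, ∫sin²(nπx/a) dx = a/2 and ∫sin(nπx/a)·cos(nπx/a) dx = 0.
⟨T⟩ = 0.78957.

0.7896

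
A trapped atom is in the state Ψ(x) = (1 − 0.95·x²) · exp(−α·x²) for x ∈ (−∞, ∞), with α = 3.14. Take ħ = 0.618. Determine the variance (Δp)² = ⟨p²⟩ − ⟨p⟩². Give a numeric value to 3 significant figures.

1.65

Compute ⟨p⟩ and ⟨p²⟩ separately; (Δp)² = ⟨p²⟩ − ⟨p⟩².
Expand each integrand as polynomial × e^(−2αx²) and use ∫x^(2j)·e^(−2αx²) dx = (2j−1)!!/(4α)^j · √(π/(2α)), odd powers → 0; here √(π/(2α)) = 0.70729. Differentiate with the product rule, d/dx e^(−αx²) = −2αx·e^(−αx²).
Normalization: ∫|Ψ|² dx = 0.61243.
⟨p⟩ = 0.0000 and ⟨p²⟩ = 1.6500.
(Δp)² = 1.6500 − (0.0000)² = 1.6500.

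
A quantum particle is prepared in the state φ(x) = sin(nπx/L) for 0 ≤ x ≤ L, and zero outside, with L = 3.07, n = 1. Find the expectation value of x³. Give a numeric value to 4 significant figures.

5.035

⟨x³⟩ = ∫ x³·|φ|² dx / ∫|φ|² dx (integrals over the domain).
With sin²θ = (1 − cos2θ)/2 on 0 ≤ x ≤ L: ∫sin²(nπx/L) dx = L/2, ∫x·sin²(nπx/L) dx = L²/4, ∫x²·sin²(nπx/L) dx = L³·(1/6 − 1/(4n²π²)); higher powers xᵏ the same way, integrating xᵏ·cos(2nπx/L) by parts.
State is unnormalized: ∫|φ|² dx = 1.5350, and ∫φ*·x³·φ dx = 7.7285, so ⟨x³⟩ = 7.7285 / 1.5350.
⟨x³⟩ = 5.0349.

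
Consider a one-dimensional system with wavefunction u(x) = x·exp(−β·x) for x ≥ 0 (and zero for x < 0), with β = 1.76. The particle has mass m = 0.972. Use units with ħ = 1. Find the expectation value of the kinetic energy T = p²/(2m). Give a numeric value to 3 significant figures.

T = −(ħ²/2m) d²/dx², so ⟨T⟩ = −(ħ²/2m) ∫ u*·u'' dx / ∫|u|² dx; with m = 0.972.
Differentiate x·exp(−β·x) with the product rule; every integrand then reduces to terms xʲ·e^(−2βx) on [0, ∞), with ∫₀^∞ xʲ·e^(−2βx) dx = j!/(2β)^(j+1).
State is unnormalized: ∫|u|² dx = 0.045857, and ∫u*·(−ħ²/2m · u'') dx = 0.073069, so ⟨T⟩ = 0.073069 / 0.045857.
⟨T⟩ = 1.5934.

1.59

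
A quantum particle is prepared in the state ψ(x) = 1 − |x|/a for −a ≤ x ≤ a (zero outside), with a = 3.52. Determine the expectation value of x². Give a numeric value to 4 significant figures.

⟨x²⟩ = ∫ x²·|ψ|² dx / ∫|ψ|² dx (integrals over the domain).
ψ is even, so ∫ over [−a, a] = 2∫₀ᵃ with ψ = 1 − x/a there: ∫₀ᵃ (1 − x/a)² dx = a/3, ∫₀ᵃ x²(1 − x/a)² dx = a³/30, ∫₀ᵃ x⁴(1 − x/a)² dx = a⁵/105.
State is unnormalized: ∫|ψ|² dx = 2.3467, and ∫ψ*·x²·ψ dx = 2.9076, so ⟨x²⟩ = 2.9076 / 2.3467.
⟨x²⟩ = 1.2390.

1.239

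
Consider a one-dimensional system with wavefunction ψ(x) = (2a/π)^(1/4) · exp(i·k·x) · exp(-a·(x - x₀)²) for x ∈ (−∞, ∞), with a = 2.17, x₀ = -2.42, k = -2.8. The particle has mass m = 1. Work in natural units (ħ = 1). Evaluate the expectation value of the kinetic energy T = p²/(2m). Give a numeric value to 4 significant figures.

T = −(ħ²/2m) d²/dx², so ⟨T⟩ = −(ħ²/2m) ∫ ψ*·ψ'' dx; with m = 1.
Gaussian moments (u = x − x₀): ∫u^(2j)·e^(−2au²) du = (2j−1)!!/(4a)^j · √(π/(2a)), odd powers integrate to 0; here √(π/(2a)) = 0.85081. Derivatives: ψ′ = (ik − 2au)·ψ, ψ″ = ((ik − 2au)² − 2a)·ψ; the odd-in-u pieces drop out.
⟨T⟩ = 5.0050.

5.005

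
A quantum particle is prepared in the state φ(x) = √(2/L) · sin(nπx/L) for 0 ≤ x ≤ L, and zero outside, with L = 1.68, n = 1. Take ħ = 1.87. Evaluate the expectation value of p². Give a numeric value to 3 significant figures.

12.2

p² φ = −ħ² d²φ/dx²; ⟨p²⟩ = −ħ² ∫ φ*·φ'' dx.
d/dx sin(nπx/L) = (nπ/L)·cos(nπx/L) and d²/dx² sin(nπx/L) = −(nπ/L)²·sin(nπx/L); on 0 ≤ x ≤ L, ∫sin²(nπx/L) dx = L/2 and ∫sin(nπx/L)·cos(nπx/L) dx = 0.
⟨p²⟩ = 12.228.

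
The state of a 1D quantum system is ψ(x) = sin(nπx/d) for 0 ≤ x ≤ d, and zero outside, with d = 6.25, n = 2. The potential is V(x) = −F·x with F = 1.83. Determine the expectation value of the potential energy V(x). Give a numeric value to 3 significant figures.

⟨V⟩ = ∫ V(x)·|ψ|² dx / ∫|ψ|² dx.
With sin²θ = (1 − cos2θ)/2 on 0 ≤ x ≤ d: ∫sin²(nπx/d) dx = d/2, ∫x·sin²(nπx/d) dx = d²/4, ∫x²·sin²(nπx/d) dx = d³·(1/6 − 1/(4n²π²)); higher powers xᵏ the same way, integrating xᵏ·cos(2nπx/d) by parts.
State is unnormalized: ∫|ψ|² dx = 3.1250, and ∫ψ*·V(x)·ψ dx = -17.871, so ⟨V⟩ = -17.871 / 3.1250.
⟨V⟩ = -5.7188.

-5.72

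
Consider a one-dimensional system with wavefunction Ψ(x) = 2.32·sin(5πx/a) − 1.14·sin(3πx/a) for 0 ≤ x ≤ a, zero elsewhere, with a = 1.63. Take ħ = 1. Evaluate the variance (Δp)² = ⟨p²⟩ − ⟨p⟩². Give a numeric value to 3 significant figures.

81.3

Compute ⟨p⟩ and ⟨p²⟩ separately; (Δp)² = ⟨p²⟩ − ⟨p⟩².
d²/dx² sin(jπx/a) = −(jπ/a)²·sin(jπx/a); on 0 ≤ x ≤ a, ∫sin²(jπx/a) dx = a/2 and ∫sin(jπx/a)·sin(lπx/a) dx = 0 for j ≠ l, so only diagonal terms survive in ∫|Ψ|² and ∫Ψ·Ψ″; ∫Ψ·Ψ′ dx = [Ψ²/2] between the walls = 0.
Normalization: ∫|Ψ|² dx = 5.4458.
⟨p⟩ = 0.0000 and ⟨p²⟩ = 81.308.
(Δp)² = 81.308 − (0.0000)² = 81.308.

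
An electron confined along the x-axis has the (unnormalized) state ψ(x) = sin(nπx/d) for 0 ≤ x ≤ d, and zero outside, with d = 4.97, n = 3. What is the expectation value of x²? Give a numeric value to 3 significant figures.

8.09

⟨x²⟩ = ∫ x²·|ψ|² dx / ∫|ψ|² dx (integrals over the domain).
With sin²θ = (1 − cos2θ)/2 on 0 ≤ x ≤ d: ∫sin²(nπx/d) dx = d/2, ∫x·sin²(nπx/d) dx = d²/4, ∫x²·sin²(nπx/d) dx = d³·(1/6 − 1/(4n²π²)); higher powers xᵏ the same way, integrating xᵏ·cos(2nπx/d) by parts.
State is unnormalized: ∫|ψ|² dx = 2.4850, and ∫ψ*·x²·ψ dx = 20.115, so ⟨x²⟩ = 20.115 / 2.4850.
⟨x²⟩ = 8.0946.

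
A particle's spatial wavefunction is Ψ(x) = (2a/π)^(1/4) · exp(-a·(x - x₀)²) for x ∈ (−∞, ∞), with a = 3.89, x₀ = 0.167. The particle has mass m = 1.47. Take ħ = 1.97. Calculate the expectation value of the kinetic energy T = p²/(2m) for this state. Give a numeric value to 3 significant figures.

T = −(ħ²/2m) d²/dx², so ⟨T⟩ = −(ħ²/2m) ∫ Ψ*·Ψ'' dx; with m = 1.47.
Gaussian moments (u = x − x₀): ∫u^(2j)·e^(−2au²) du = (2j−1)!!/(4a)^j · √(π/(2a)), odd powers integrate to 0; here √(π/(2a)) = 0.63546. Derivatives: d/dx e^(−au²) = −2au·e^(−au²), d²/dx² e^(−au²) = (4a²u² − 2a)·e^(−au²).
⟨T⟩ = 5.1349.

5.13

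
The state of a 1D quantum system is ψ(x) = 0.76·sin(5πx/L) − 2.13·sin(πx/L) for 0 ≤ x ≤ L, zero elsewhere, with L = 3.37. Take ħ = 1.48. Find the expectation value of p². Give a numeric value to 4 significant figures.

p² ψ = −ħ² d²ψ/dx²; ⟨p²⟩ = −ħ² ∫ ψ*·ψ'' dx / ∫|ψ|² dx.
d²/dx² sin(jπx/L) = −(jπ/L)²·sin(jπx/L); on 0 ≤ x ≤ L, ∫sin²(jπx/L) dx = L/2 and ∫sin(jπx/L)·sin(lπx/L) dx = 0 for j ≠ l, so only diagonal terms survive in ∫|ψ|² and ∫ψ·ψ″; ∫ψ·ψ′ dx = [ψ²/2] between the walls = 0.
State is unnormalized: ∫|ψ|² dx = 8.6179, and ∫ψ*·(−ħ² ψ'') dx = 60.868, so ⟨p²⟩ = 60.868 / 8.6179.
⟨p²⟩ = 7.0629.

7.063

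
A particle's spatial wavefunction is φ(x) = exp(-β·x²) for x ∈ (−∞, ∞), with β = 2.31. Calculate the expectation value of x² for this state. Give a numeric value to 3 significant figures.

0.108

⟨x²⟩ = ∫ x²·|φ|² dx / ∫|φ|² dx (integrals over the domain).
Gaussian moments: ∫x^(2j)·e^(−2βx²) dx = (2j−1)!!/(4β)^j · √(π/(2β)), odd powers integrate to 0; here √(π/(2β)) = 0.82462.
State is unnormalized: ∫|φ|² dx = 0.82462, and ∫φ*·x²·φ dx = 0.089245, so ⟨x²⟩ = 0.089245 / 0.82462.
⟨x²⟩ = 0.10823.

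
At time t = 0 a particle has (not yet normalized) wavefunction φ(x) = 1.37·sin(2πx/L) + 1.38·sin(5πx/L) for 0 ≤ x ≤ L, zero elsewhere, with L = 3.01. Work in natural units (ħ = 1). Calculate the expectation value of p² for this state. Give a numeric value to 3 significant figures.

p² φ = −ħ² d²φ/dx²; ⟨p²⟩ = −ħ² ∫ φ*·φ'' dx / ∫|φ|² dx.
d²/dx² sin(jπx/L) = −(jπ/L)²·sin(jπx/L); on 0 ≤ x ≤ L, ∫sin²(jπx/L) dx = L/2 and ∫sin(jπx/L)·sin(lπx/L) dx = 0 for j ≠ l, so only diagonal terms survive in ∫|φ|² and ∫φ·φ″; ∫φ·φ′ dx = [φ²/2] between the walls = 0.
State is unnormalized: ∫|φ|² dx = 5.6909, and ∫φ*·(−ħ² φ'') dx = 90.364, so ⟨p²⟩ = 90.364 / 5.6909.
⟨p²⟩ = 15.879.

15.9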